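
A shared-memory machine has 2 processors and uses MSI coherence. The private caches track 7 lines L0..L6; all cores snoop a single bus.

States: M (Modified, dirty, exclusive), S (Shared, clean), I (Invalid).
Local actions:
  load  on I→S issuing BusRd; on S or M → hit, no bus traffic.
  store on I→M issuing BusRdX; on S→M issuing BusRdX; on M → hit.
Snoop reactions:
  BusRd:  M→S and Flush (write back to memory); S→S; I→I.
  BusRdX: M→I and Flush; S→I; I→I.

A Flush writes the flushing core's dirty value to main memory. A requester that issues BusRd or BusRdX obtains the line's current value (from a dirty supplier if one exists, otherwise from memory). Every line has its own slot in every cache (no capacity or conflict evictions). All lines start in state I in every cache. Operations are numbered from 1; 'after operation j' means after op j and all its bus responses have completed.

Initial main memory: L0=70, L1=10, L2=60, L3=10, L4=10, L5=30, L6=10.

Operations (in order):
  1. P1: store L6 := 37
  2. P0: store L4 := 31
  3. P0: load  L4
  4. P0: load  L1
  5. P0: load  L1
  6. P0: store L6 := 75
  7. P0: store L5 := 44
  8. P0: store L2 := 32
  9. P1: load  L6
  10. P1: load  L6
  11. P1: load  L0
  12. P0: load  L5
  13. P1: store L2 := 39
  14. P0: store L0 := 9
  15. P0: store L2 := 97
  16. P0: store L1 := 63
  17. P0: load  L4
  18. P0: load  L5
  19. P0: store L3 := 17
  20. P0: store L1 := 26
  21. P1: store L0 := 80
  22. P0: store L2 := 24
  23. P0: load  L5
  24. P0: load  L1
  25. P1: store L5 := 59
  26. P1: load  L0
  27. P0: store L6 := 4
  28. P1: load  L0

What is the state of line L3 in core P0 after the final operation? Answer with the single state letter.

state = M

1. P1: store L6 := 37  bus=[BusRdX]  L6: P0=I P1=M  mem[L6]=10
2. P0: store L4 := 31  bus=[BusRdX]  L4: P0=M P1=I  mem[L4]=10
3. P0: load  L4  bus=[-]  L4: P0=M P1=I  mem[L4]=10
4. P0: load  L1  bus=[BusRd]  L1: P0=S P1=I  mem[L1]=10
5. P0: load  L1  bus=[-]  L1: P0=S P1=I  mem[L1]=10
6. P0: store L6 := 75  bus=[BusRdX,Flush]  L6: P0=M P1=I  mem[L6]=37
7. P0: store L5 := 44  bus=[BusRdX]  L5: P0=M P1=I  mem[L5]=30
8. P0: store L2 := 32  bus=[BusRdX]  L2: P0=M P1=I  mem[L2]=60
9. P1: load  L6  bus=[BusRd,Flush]  L6: P0=S P1=S  mem[L6]=75
10. P1: load  L6  bus=[-]  L6: P0=S P1=S  mem[L6]=75
11. P1: load  L0  bus=[BusRd]  L0: P0=I P1=S  mem[L0]=70
12. P0: load  L5  bus=[-]  L5: P0=M P1=I  mem[L5]=30
13. P1: store L2 := 39  bus=[BusRdX,Flush]  L2: P0=I P1=M  mem[L2]=32
14. P0: store L0 := 9  bus=[BusRdX]  L0: P0=M P1=I  mem[L0]=70
15. P0: store L2 := 97  bus=[BusRdX,Flush]  L2: P0=M P1=I  mem[L2]=39
16. P0: store L1 := 63  bus=[BusRdX]  L1: P0=M P1=I  mem[L1]=10
17. P0: load  L4  bus=[-]  L4: P0=M P1=I  mem[L4]=10
18. P0: load  L5  bus=[-]  L5: P0=M P1=I  mem[L5]=30
19. P0: store L3 := 17  bus=[BusRdX]  L3: P0=M P1=I  mem[L3]=10
20. P0: store L1 := 26  bus=[-]  L1: P0=M P1=I  mem[L1]=10
21. P1: store L0 := 80  bus=[BusRdX,Flush]  L0: P0=I P1=M  mem[L0]=9
22. P0: store L2 := 24  bus=[-]  L2: P0=M P1=I  mem[L2]=39
23. P0: load  L5  bus=[-]  L5: P0=M P1=I  mem[L5]=30
24. P0: load  L1  bus=[-]  L1: P0=M P1=I  mem[L1]=10
25. P1: store L5 := 59  bus=[BusRdX,Flush]  L5: P0=I P1=M  mem[L5]=44
26. P1: load  L0  bus=[-]  L0: P0=I P1=M  mem[L0]=9
27. P0: store L6 := 4  bus=[BusRdX]  L6: P0=M P1=I  mem[L6]=75
28. P1: load  L0  bus=[-]  L0: P0=I P1=M  mem[L0]=9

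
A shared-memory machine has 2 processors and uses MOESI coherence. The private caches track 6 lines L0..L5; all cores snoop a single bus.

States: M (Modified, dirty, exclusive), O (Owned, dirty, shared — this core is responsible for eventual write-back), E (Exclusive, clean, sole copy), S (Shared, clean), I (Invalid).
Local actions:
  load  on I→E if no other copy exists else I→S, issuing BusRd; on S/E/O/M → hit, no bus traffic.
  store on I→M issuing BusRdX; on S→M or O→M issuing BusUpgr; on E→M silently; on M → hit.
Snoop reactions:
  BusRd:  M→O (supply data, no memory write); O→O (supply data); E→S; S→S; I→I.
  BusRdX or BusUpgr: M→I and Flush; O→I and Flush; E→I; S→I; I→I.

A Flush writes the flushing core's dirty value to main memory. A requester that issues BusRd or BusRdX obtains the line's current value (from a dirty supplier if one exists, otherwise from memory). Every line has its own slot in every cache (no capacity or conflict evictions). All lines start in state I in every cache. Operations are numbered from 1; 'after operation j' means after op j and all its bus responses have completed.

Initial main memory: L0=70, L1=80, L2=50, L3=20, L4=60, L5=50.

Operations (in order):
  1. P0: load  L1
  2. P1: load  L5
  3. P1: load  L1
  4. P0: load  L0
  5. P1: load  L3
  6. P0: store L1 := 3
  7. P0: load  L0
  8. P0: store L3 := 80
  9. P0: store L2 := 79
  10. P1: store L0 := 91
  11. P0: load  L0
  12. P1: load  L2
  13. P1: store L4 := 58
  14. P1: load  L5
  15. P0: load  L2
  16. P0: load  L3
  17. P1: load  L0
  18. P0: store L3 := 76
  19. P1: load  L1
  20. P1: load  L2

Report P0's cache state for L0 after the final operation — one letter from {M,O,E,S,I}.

state = S

  op1 P0: load  L1 → E/I on L1; bus BusRd; mem=80
  op2 P1: load  L5 → I/E on L5; bus BusRd; mem=50
  op3 P1: load  L1 → S/S on L1; bus BusRd; mem=80
  op4 P0: load  L0 → E/I on L0; bus BusRd; mem=70
  op5 P1: load  L3 → I/E on L3; bus BusRd; mem=20
  op6 P0: store L1 := 3 → M/I on L1; bus BusUpgr; mem=80
  op7 P0: load  L0 → E/I on L0; bus (none); mem=70
  op8 P0: store L3 := 80 → M/I on L3; bus BusRdX; mem=20
  op9 P0: store L2 := 79 → M/I on L2; bus BusRdX; mem=50
  op10 P1: store L0 := 91 → I/M on L0; bus BusRdX; mem=70
  op11 P0: load  L0 → S/O on L0; bus BusRd; mem=70
  op12 P1: load  L2 → O/S on L2; bus BusRd; mem=50
  op13 P1: store L4 := 58 → I/M on L4; bus BusRdX; mem=60
  op14 P1: load  L5 → I/E on L5; bus (none); mem=50
  op15 P0: load  L2 → O/S on L2; bus (none); mem=50
  op16 P0: load  L3 → M/I on L3; bus (none); mem=20
  op17 P1: load  L0 → S/O on L0; bus (none); mem=70
  op18 P0: store L3 := 76 → M/I on L3; bus (none); mem=20
  op19 P1: load  L1 → O/S on L1; bus BusRd; mem=80
  op20 P1: load  L2 → O/S on L2; bus (none); mem=50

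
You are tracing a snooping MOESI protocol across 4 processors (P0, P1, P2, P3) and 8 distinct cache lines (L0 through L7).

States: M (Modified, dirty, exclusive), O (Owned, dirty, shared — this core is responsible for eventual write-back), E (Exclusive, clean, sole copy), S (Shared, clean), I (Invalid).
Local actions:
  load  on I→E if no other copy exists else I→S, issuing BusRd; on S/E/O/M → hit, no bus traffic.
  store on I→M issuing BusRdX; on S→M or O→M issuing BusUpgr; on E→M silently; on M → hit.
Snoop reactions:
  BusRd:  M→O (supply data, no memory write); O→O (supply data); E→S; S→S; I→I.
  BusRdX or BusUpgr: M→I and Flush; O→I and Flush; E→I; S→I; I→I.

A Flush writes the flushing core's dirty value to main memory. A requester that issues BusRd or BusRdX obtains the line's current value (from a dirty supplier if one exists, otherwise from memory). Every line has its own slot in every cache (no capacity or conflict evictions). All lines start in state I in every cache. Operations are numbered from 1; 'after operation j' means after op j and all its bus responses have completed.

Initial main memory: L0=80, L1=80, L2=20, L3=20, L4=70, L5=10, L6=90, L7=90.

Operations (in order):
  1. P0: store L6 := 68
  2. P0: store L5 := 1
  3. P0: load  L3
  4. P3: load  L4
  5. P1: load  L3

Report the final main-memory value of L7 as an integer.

  op1 P0: store L6 := 68 → M/I/I/I on L6; bus BusRdX; mem=90
  op2 P0: store L5 := 1 → M/I/I/I on L5; bus BusRdX; mem=10
  op3 P0: load  L3 → E/I/I/I on L3; bus BusRd; mem=20
  op4 P3: load  L4 → I/I/I/E on L4; bus BusRd; mem=70
  op5 P1: load  L3 → S/S/I/I on L3; bus BusRd; mem=20

memory[L7] = 90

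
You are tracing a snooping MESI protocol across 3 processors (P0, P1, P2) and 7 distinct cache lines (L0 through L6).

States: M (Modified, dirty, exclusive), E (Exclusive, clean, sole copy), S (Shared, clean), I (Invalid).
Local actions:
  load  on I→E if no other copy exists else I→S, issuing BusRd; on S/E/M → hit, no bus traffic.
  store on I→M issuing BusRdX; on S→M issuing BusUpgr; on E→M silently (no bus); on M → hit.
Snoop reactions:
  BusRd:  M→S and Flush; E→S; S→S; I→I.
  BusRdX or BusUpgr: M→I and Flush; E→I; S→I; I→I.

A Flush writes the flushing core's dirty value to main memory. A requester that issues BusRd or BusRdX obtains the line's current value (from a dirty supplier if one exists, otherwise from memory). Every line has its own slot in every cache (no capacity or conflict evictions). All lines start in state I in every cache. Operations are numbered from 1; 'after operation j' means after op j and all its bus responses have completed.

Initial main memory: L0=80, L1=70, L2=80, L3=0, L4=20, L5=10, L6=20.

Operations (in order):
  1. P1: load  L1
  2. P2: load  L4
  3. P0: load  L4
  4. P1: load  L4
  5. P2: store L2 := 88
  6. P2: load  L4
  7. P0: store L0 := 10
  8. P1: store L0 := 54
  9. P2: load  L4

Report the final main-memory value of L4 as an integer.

memory[L4] = 20

  op1 P1: load  L1 → I/E/I on L1; bus BusRd; mem=70
  op2 P2: load  L4 → I/I/E on L4; bus BusRd; mem=20
  op3 P0: load  L4 → S/I/S on L4; bus BusRd; mem=20
  op4 P1: load  L4 → S/S/S on L4; bus BusRd; mem=20
  op5 P2: store L2 := 88 → I/I/M on L2; bus BusRdX; mem=80
  op6 P2: load  L4 → S/S/S on L4; bus (none); mem=20
  op7 P0: store L0 := 10 → M/I/I on L0; bus BusRdX; mem=80
  op8 P1: store L0 := 54 → I/M/I on L0; bus BusRdX Flush; mem=10
  op9 P2: load  L4 → S/S/S on L4; bus (none); mem=20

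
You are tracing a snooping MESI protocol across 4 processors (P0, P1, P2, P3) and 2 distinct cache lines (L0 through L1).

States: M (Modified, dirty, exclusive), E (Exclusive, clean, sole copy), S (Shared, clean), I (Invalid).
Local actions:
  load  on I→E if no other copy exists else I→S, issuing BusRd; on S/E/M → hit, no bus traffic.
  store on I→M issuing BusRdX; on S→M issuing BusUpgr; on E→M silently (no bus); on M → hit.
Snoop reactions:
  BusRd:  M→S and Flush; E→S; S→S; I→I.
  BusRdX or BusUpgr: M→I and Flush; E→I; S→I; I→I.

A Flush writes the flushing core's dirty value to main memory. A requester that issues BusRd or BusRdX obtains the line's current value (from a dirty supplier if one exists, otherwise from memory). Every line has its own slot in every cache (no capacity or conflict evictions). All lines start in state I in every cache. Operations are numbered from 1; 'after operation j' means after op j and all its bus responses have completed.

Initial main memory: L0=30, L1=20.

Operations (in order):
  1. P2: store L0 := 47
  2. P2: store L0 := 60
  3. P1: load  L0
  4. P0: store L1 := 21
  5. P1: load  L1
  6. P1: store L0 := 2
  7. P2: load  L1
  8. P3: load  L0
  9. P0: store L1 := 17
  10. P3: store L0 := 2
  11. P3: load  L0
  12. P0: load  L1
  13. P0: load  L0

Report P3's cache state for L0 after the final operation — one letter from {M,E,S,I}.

1. P2: store L0 := 47  bus=[BusRdX]  L0: P0=I P1=I P2=M P3=I  mem[L0]=30
2. P2: store L0 := 60  bus=[-]  L0: P0=I P1=I P2=M P3=I  mem[L0]=30
3. P1: load  L0  bus=[BusRd,Flush]  L0: P0=I P1=S P2=S P3=I  mem[L0]=60
4. P0: store L1 := 21  bus=[BusRdX]  L1: P0=M P1=I P2=I P3=I  mem[L1]=20
5. P1: load  L1  bus=[BusRd,Flush]  L1: P0=S P1=S P2=I P3=I  mem[L1]=21
6. P1: store L0 := 2  bus=[BusUpgr]  L0: P0=I P1=M P2=I P3=I  mem[L0]=60
7. P2: load  L1  bus=[BusRd]  L1: P0=S P1=S P2=S P3=I  mem[L1]=21
8. P3: load  L0  bus=[BusRd,Flush]  L0: P0=I P1=S P2=I P3=S  mem[L0]=2
9. P0: store L1 := 17  bus=[BusUpgr]  L1: P0=M P1=I P2=I P3=I  mem[L1]=21
10. P3: store L0 := 2  bus=[BusUpgr]  L0: P0=I P1=I P2=I P3=M  mem[L0]=2
11. P3: load  L0  bus=[-]  L0: P0=I P1=I P2=I P3=M  mem[L0]=2
12. P0: load  L1  bus=[-]  L1: P0=M P1=I P2=I P3=I  mem[L1]=21
13. P0: load  L0  bus=[BusRd,Flush]  L0: P0=S P1=I P2=I P3=S  mem[L0]=2

state = S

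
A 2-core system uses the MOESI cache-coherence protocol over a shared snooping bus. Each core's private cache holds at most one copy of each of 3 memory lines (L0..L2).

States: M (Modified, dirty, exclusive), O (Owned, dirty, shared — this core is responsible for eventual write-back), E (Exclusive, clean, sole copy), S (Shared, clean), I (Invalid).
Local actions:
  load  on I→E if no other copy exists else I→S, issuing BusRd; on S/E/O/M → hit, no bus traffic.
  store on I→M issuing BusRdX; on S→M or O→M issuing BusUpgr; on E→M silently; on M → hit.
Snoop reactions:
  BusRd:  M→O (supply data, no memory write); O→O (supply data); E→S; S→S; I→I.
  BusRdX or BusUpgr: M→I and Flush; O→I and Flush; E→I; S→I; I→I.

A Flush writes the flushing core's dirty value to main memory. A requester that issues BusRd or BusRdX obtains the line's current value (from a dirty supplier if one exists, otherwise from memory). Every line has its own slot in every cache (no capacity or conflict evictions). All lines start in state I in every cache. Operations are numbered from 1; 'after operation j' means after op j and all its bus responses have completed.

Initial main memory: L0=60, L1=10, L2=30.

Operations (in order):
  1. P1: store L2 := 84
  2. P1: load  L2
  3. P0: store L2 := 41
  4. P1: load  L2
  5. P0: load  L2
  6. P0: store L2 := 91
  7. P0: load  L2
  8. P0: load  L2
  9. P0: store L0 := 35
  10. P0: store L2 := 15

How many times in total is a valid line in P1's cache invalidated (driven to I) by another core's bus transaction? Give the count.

invalidations = 2

  op1 P1: store L2 := 84 → I/M on L2; bus BusRdX; mem=30
  op2 P1: load  L2 → I/M on L2; bus (none); mem=30
  op3 P0: store L2 := 41 → M/I on L2; bus BusRdX Flush; mem=84
  op4 P1: load  L2 → O/S on L2; bus BusRd; mem=84
  op5 P0: load  L2 → O/S on L2; bus (none); mem=84
  op6 P0: store L2 := 91 → M/I on L2; bus BusUpgr; mem=84
  op7 P0: load  L2 → M/I on L2; bus (none); mem=84
  op8 P0: load  L2 → M/I on L2; bus (none); mem=84
  op9 P0: store L0 := 35 → M/I on L0; bus BusRdX; mem=60
  op10 P0: store L2 := 15 → M/I on L2; bus (none); mem=84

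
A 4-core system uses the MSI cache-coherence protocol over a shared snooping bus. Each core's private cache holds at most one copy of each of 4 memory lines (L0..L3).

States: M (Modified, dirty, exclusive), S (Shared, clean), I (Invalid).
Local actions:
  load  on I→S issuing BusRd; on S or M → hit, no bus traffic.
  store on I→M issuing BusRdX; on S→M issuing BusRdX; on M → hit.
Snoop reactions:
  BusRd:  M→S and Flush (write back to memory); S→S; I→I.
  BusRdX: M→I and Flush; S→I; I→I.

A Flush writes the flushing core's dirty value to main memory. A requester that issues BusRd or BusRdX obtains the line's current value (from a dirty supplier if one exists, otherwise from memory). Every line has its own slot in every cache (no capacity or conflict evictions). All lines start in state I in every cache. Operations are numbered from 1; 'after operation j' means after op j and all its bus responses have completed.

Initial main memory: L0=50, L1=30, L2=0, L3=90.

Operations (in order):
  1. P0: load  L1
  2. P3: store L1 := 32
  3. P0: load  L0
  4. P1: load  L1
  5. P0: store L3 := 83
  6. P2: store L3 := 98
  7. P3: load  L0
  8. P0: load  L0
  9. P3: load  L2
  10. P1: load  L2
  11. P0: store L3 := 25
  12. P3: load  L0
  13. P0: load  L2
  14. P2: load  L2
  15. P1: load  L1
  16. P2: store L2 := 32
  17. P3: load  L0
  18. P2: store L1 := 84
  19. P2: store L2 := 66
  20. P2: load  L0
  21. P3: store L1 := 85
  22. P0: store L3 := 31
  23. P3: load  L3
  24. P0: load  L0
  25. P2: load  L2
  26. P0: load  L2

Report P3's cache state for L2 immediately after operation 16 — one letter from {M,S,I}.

state = I

step 1: P0: load  L1  ⟶  SIII  (L1)  txn=BusRd  M[L1]=30
step 2: P3: store L1 := 32  ⟶  IIIM  (L1)  txn=BusRdX  M[L1]=30
step 3: P0: load  L0  ⟶  SIII  (L0)  txn=BusRd  M[L0]=50
step 4: P1: load  L1  ⟶  ISIS  (L1)  txn=BusRd+Flush  M[L1]=32
step 5: P0: store L3 := 83  ⟶  MIII  (L3)  txn=BusRdX  M[L3]=90
step 6: P2: store L3 := 98  ⟶  IIMI  (L3)  txn=BusRdX+Flush  M[L3]=83
step 7: P3: load  L0  ⟶  SIIS  (L0)  txn=BusRd  M[L0]=50
step 8: P0: load  L0  ⟶  SIIS  (L0)  txn=∅  M[L0]=50
step 9: P3: load  L2  ⟶  IIIS  (L2)  txn=BusRd  M[L2]=0
step 10: P1: load  L2  ⟶  ISIS  (L2)  txn=BusRd  M[L2]=0
step 11: P0: store L3 := 25  ⟶  MIII  (L3)  txn=BusRdX+Flush  M[L3]=98
step 12: P3: load  L0  ⟶  SIIS  (L0)  txn=∅  M[L0]=50
step 13: P0: load  L2  ⟶  SSIS  (L2)  txn=BusRd  M[L2]=0
step 14: P2: load  L2  ⟶  SSSS  (L2)  txn=BusRd  M[L2]=0
step 15: P1: load  L1  ⟶  ISIS  (L1)  txn=∅  M[L1]=32
step 16: P2: store L2 := 32  ⟶  IIMI  (L2)  txn=BusRdX  M[L2]=0
step 17: P3: load  L0  ⟶  SIIS  (L0)  txn=∅  M[L0]=50
step 18: P2: store L1 := 84  ⟶  IIMI  (L1)  txn=BusRdX  M[L1]=32
step 19: P2: store L2 := 66  ⟶  IIMI  (L2)  txn=∅  M[L2]=0
step 20: P2: load  L0  ⟶  SISS  (L0)  txn=BusRd  M[L0]=50
step 21: P3: store L1 := 85  ⟶  IIIM  (L1)  txn=BusRdX+Flush  M[L1]=84
step 22: P0: store L3 := 31  ⟶  MIII  (L3)  txn=∅  M[L3]=98
step 23: P3: load  L3  ⟶  SIIS  (L3)  txn=BusRd+Flush  M[L3]=31
step 24: P0: load  L0  ⟶  SISS  (L0)  txn=∅  M[L0]=50
step 25: P2: load  L2  ⟶  IIMI  (L2)  txn=∅  M[L2]=0
step 26: P0: load  L2  ⟶  SISI  (L2)  txn=BusRd+Flush  M[L2]=66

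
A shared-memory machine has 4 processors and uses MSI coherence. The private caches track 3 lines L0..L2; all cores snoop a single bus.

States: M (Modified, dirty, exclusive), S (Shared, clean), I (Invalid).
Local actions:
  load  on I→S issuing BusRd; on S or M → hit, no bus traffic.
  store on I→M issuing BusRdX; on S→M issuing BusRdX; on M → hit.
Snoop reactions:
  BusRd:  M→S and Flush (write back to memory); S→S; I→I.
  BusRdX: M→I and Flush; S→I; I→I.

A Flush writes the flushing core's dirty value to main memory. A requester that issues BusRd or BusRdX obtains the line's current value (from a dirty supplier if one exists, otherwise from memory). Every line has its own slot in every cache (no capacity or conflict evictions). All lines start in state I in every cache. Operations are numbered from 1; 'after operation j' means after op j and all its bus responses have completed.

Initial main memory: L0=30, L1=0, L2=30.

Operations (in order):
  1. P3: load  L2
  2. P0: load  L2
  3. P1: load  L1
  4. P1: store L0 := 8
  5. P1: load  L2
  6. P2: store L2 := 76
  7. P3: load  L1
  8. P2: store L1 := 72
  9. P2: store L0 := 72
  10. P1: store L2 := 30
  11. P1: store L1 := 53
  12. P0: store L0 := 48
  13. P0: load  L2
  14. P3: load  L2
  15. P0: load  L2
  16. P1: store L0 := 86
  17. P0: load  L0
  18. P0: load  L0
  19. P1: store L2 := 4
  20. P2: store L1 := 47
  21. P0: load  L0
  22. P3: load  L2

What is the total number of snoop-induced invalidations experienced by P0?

step 1: P3: load  L2  ⟶  IIIS  (L2)  txn=BusRd  M[L2]=30
step 2: P0: load  L2  ⟶  SIIS  (L2)  txn=BusRd  M[L2]=30
step 3: P1: load  L1  ⟶  ISII  (L1)  txn=BusRd  M[L1]=0
step 4: P1: store L0 := 8  ⟶  IMII  (L0)  txn=BusRdX  M[L0]=30
step 5: P1: load  L2  ⟶  SSIS  (L2)  txn=BusRd  M[L2]=30
step 6: P2: store L2 := 76  ⟶  IIMI  (L2)  txn=BusRdX  M[L2]=30
step 7: P3: load  L1  ⟶  ISIS  (L1)  txn=BusRd  M[L1]=0
step 8: P2: store L1 := 72  ⟶  IIMI  (L1)  txn=BusRdX  M[L1]=0
step 9: P2: store L0 := 72  ⟶  IIMI  (L0)  txn=BusRdX+Flush  M[L0]=8
step 10: P1: store L2 := 30  ⟶  IMII  (L2)  txn=BusRdX+Flush  M[L2]=76
step 11: P1: store L1 := 53  ⟶  IMII  (L1)  txn=BusRdX+Flush  M[L1]=72
step 12: P0: store L0 := 48  ⟶  MIII  (L0)  txn=BusRdX+Flush  M[L0]=72
step 13: P0: load  L2  ⟶  SSII  (L2)  txn=BusRd+Flush  M[L2]=30
step 14: P3: load  L2  ⟶  SSIS  (L2)  txn=BusRd  M[L2]=30
step 15: P0: load  L2  ⟶  SSIS  (L2)  txn=∅  M[L2]=30
step 16: P1: store L0 := 86  ⟶  IMII  (L0)  txn=BusRdX+Flush  M[L0]=48
step 17: P0: load  L0  ⟶  SSII  (L0)  txn=BusRd+Flush  M[L0]=86
step 18: P0: load  L0  ⟶  SSII  (L0)  txn=∅  M[L0]=86
step 19: P1: store L2 := 4  ⟶  IMII  (L2)  txn=BusRdX  M[L2]=30
step 20: P2: store L1 := 47  ⟶  IIMI  (L1)  txn=BusRdX+Flush  M[L1]=53
step 21: P0: load  L0  ⟶  SSII  (L0)  txn=∅  M[L0]=86
step 22: P3: load  L2  ⟶  ISIS  (L2)  txn=BusRd+Flush  M[L2]=4

invalidations = 3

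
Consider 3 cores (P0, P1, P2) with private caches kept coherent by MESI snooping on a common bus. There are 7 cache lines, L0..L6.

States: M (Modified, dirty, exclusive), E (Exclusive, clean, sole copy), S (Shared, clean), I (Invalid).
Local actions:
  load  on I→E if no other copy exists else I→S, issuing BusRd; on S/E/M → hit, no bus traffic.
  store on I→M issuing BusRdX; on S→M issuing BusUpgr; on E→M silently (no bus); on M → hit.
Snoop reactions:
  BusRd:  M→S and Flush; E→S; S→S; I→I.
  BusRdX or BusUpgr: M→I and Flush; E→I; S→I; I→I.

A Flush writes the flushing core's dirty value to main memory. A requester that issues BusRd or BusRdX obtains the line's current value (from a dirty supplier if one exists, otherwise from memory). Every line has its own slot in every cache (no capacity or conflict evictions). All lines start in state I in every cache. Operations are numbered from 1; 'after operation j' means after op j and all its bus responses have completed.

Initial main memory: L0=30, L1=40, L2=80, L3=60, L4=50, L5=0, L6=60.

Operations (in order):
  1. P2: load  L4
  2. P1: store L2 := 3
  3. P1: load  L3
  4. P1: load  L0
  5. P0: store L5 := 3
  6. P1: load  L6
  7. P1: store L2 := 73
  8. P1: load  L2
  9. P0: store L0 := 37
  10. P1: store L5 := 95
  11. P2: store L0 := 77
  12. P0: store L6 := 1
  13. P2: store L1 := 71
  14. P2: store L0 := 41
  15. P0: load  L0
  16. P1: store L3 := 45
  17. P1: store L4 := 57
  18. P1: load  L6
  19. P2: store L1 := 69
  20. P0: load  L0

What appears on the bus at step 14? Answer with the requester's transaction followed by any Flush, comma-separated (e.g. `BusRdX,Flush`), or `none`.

[1] P2: load  L4 | P0:I, P1:I, P2:E(50) | bus: BusRd
[2] P1: store L2 := 3 | P0:I, P1:M(3), P2:I | bus: BusRdX
[3] P1: load  L3 | P0:I, P1:E(60), P2:I | bus: BusRd
[4] P1: load  L0 | P0:I, P1:E(30), P2:I | bus: BusRd
[5] P0: store L5 := 3 | P0:M(3), P1:I, P2:I | bus: BusRdX
[6] P1: load  L6 | P0:I, P1:E(60), P2:I | bus: BusRd
[7] P1: store L2 := 73 | P0:I, P1:M(73), P2:I | bus: none
[8] P1: load  L2 | P0:I, P1:M(73), P2:I | bus: none
[9] P0: store L0 := 37 | P0:M(37), P1:I, P2:I | bus: BusRdX
[10] P1: store L5 := 95 | P0:I, P1:M(95), P2:I | bus: BusRdX,Flush
[11] P2: store L0 := 77 | P0:I, P1:I, P2:M(77) | bus: BusRdX,Flush
[12] P0: store L6 := 1 | P0:M(1), P1:I, P2:I | bus: BusRdX
[13] P2: store L1 := 71 | P0:I, P1:I, P2:M(71) | bus: BusRdX
[14] P2: store L0 := 41 | P0:I, P1:I, P2:M(41) | bus: none
[15] P0: load  L0 | P0:S(41), P1:I, P2:S(41) | bus: BusRd,Flush
[16] P1: store L3 := 45 | P0:I, P1:M(45), P2:I | bus: none
[17] P1: store L4 := 57 | P0:I, P1:M(57), P2:I | bus: BusRdX
[18] P1: load  L6 | P0:S(1), P1:S(1), P2:I | bus: BusRd,Flush
[19] P2: store L1 := 69 | P0:I, P1:I, P2:M(69) | bus: none
[20] P0: load  L0 | P0:S(41), P1:I, P2:S(41) | bus: none

bus = none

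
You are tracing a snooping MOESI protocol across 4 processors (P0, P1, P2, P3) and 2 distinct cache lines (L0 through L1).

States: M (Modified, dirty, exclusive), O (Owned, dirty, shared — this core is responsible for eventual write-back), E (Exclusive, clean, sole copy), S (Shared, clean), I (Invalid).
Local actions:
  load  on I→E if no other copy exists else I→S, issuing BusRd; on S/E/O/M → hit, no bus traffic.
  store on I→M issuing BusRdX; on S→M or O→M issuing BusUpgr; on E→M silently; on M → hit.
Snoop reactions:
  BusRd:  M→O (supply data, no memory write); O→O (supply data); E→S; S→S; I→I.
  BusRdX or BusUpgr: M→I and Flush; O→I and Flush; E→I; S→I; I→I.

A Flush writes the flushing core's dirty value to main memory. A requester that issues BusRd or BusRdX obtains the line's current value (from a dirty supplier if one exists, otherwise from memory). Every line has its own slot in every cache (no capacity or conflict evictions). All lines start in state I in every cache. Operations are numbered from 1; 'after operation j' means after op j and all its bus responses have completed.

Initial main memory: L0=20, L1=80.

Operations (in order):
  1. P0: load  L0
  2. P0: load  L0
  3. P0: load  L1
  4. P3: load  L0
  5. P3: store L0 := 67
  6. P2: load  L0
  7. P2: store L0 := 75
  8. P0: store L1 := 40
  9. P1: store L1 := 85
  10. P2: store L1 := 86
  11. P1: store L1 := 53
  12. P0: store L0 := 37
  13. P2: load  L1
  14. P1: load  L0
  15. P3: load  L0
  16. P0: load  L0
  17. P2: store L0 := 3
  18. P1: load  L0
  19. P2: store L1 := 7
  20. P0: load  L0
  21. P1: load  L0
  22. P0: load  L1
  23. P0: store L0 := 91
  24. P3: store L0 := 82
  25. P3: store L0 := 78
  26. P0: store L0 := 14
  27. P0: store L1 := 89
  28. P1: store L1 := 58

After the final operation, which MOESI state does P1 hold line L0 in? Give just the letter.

state = I

[1] P0: load  L0 | P0:E(20), P1:I, P2:I, P3:I | bus: BusRd
[2] P0: load  L0 | P0:E(20), P1:I, P2:I, P3:I | bus: none
[3] P0: load  L1 | P0:E(80), P1:I, P2:I, P3:I | bus: BusRd
[4] P3: load  L0 | P0:S(20), P1:I, P2:I, P3:S(20) | bus: BusRd
[5] P3: store L0 := 67 | P0:I, P1:I, P2:I, P3:M(67) | bus: BusUpgr
[6] P2: load  L0 | P0:I, P1:I, P2:S(67), P3:O(67) | bus: BusRd
[7] P2: store L0 := 75 | P0:I, P1:I, P2:M(75), P3:I | bus: BusUpgr,Flush
[8] P0: store L1 := 40 | P0:M(40), P1:I, P2:I, P3:I | bus: none
[9] P1: store L1 := 85 | P0:I, P1:M(85), P2:I, P3:I | bus: BusRdX,Flush
[10] P2: store L1 := 86 | P0:I, P1:I, P2:M(86), P3:I | bus: BusRdX,Flush
[11] P1: store L1 := 53 | P0:I, P1:M(53), P2:I, P3:I | bus: BusRdX,Flush
[12] P0: store L0 := 37 | P0:M(37), P1:I, P2:I, P3:I | bus: BusRdX,Flush
[13] P2: load  L1 | P0:I, P1:O(53), P2:S(53), P3:I | bus: BusRd
[14] P1: load  L0 | P0:O(37), P1:S(37), P2:I, P3:I | bus: BusRd
[15] P3: load  L0 | P0:O(37), P1:S(37), P2:I, P3:S(37) | bus: BusRd
[16] P0: load  L0 | P0:O(37), P1:S(37), P2:I, P3:S(37) | bus: none
[17] P2: store L0 := 3 | P0:I, P1:I, P2:M(3), P3:I | bus: BusRdX,Flush
[18] P1: load  L0 | P0:I, P1:S(3), P2:O(3), P3:I | bus: BusRd
[19] P2: store L1 := 7 | P0:I, P1:I, P2:M(7), P3:I | bus: BusUpgr,Flush
[20] P0: load  L0 | P0:S(3), P1:S(3), P2:O(3), P3:I | bus: BusRd
[21] P1: load  L0 | P0:S(3), P1:S(3), P2:O(3), P3:I | bus: none
[22] P0: load  L1 | P0:S(7), P1:I, P2:O(7), P3:I | bus: BusRd
[23] P0: store L0 := 91 | P0:M(91), P1:I, P2:I, P3:I | bus: BusUpgr,Flush
[24] P3: store L0 := 82 | P0:I, P1:I, P2:I, P3:M(82) | bus: BusRdX,Flush
[25] P3: store L0 := 78 | P0:I, P1:I, P2:I, P3:M(78) | bus: none
[26] P0: store L0 := 14 | P0:M(14), P1:I, P2:I, P3:I | bus: BusRdX,Flush
[27] P0: store L1 := 89 | P0:M(89), P1:I, P2:I, P3:I | bus: BusUpgr,Flush
[28] P1: store L1 := 58 | P0:I, P1:M(58), P2:I, P3:I | bus: BusRdX,Flush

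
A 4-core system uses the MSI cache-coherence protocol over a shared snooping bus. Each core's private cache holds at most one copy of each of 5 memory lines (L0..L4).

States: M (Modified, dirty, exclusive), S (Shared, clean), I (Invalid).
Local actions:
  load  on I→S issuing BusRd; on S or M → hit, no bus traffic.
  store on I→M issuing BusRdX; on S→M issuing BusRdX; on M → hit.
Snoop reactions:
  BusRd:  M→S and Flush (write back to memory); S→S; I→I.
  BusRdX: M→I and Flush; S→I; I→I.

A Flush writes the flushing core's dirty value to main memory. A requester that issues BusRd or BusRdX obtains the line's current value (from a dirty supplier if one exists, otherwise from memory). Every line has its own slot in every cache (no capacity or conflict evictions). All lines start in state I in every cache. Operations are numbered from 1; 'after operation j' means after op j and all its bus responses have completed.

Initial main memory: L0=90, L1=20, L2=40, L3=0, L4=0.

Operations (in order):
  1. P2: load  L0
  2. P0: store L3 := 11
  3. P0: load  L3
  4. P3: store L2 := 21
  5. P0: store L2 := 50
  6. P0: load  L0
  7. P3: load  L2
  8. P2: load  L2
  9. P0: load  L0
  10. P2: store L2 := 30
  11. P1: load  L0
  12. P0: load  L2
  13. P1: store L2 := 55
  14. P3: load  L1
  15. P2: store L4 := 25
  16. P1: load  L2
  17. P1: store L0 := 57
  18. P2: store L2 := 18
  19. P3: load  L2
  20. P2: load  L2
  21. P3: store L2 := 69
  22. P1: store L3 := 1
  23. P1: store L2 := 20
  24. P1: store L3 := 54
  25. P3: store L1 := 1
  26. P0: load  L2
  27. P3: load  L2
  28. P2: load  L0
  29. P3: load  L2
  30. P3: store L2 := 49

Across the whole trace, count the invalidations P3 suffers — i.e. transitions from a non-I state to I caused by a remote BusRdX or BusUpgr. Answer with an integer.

1. P2: load  L0  bus=[BusRd]  L0: P0=I P1=I P2=S P3=I  mem[L0]=90
2. P0: store L3 := 11  bus=[BusRdX]  L3: P0=M P1=I P2=I P3=I  mem[L3]=0
3. P0: load  L3  bus=[-]  L3: P0=M P1=I P2=I P3=I  mem[L3]=0
4. P3: store L2 := 21  bus=[BusRdX]  L2: P0=I P1=I P2=I P3=M  mem[L2]=40
5. P0: store L2 := 50  bus=[BusRdX,Flush]  L2: P0=M P1=I P2=I P3=I  mem[L2]=21
6. P0: load  L0  bus=[BusRd]  L0: P0=S P1=I P2=S P3=I  mem[L0]=90
7. P3: load  L2  bus=[BusRd,Flush]  L2: P0=S P1=I P2=I P3=S  mem[L2]=50
8. P2: load  L2  bus=[BusRd]  L2: P0=S P1=I P2=S P3=S  mem[L2]=50
9. P0: load  L0  bus=[-]  L0: P0=S P1=I P2=S P3=I  mem[L0]=90
10. P2: store L2 := 30  bus=[BusRdX]  L2: P0=I P1=I P2=M P3=I  mem[L2]=50
11. P1: load  L0  bus=[BusRd]  L0: P0=S P1=S P2=S P3=I  mem[L0]=90
12. P0: load  L2  bus=[BusRd,Flush]  L2: P0=S P1=I P2=S P3=I  mem[L2]=30
13. P1: store L2 := 55  bus=[BusRdX]  L2: P0=I P1=M P2=I P3=I  mem[L2]=30
14. P3: load  L1  bus=[BusRd]  L1: P0=I P1=I P2=I P3=S  mem[L1]=20
15. P2: store L4 := 25  bus=[BusRdX]  L4: P0=I P1=I P2=M P3=I  mem[L4]=0
16. P1: load  L2  bus=[-]  L2: P0=I P1=M P2=I P3=I  mem[L2]=30
17. P1: store L0 := 57  bus=[BusRdX]  L0: P0=I P1=M P2=I P3=I  mem[L0]=90
18. P2: store L2 := 18  bus=[BusRdX,Flush]  L2: P0=I P1=I P2=M P3=I  mem[L2]=55
19. P3: load  L2  bus=[BusRd,Flush]  L2: P0=I P1=I P2=S P3=S  mem[L2]=18
20. P2: load  L2  bus=[-]  L2: P0=I P1=I P2=S P3=S  mem[L2]=18
21. P3: store L2 := 69  bus=[BusRdX]  L2: P0=I P1=I P2=I P3=M  mem[L2]=18
22. P1: store L3 := 1  bus=[BusRdX,Flush]  L3: P0=I P1=M P2=I P3=I  mem[L3]=11
23. P1: store L2 := 20  bus=[BusRdX,Flush]  L2: P0=I P1=M P2=I P3=I  mem[L2]=69
24. P1: store L3 := 54  bus=[-]  L3: P0=I P1=M P2=I P3=I  mem[L3]=11
25. P3: store L1 := 1  bus=[BusRdX]  L1: P0=I P1=I P2=I P3=M  mem[L1]=20
26. P0: load  L2  bus=[BusRd,Flush]  L2: P0=S P1=S P2=I P3=I  mem[L2]=20
27. P3: load  L2  bus=[BusRd]  L2: P0=S P1=S P2=I P3=S  mem[L2]=20
28. P2: load  L0  bus=[BusRd,Flush]  L0: P0=I P1=S P2=S P3=I  mem[L0]=57
29. P3: load  L2  bus=[-]  L2: P0=S P1=S P2=I P3=S  mem[L2]=20
30. P3: store L2 := 49  bus=[BusRdX]  L2: P0=I P1=I P2=I P3=M  mem[L2]=20

invalidations = 3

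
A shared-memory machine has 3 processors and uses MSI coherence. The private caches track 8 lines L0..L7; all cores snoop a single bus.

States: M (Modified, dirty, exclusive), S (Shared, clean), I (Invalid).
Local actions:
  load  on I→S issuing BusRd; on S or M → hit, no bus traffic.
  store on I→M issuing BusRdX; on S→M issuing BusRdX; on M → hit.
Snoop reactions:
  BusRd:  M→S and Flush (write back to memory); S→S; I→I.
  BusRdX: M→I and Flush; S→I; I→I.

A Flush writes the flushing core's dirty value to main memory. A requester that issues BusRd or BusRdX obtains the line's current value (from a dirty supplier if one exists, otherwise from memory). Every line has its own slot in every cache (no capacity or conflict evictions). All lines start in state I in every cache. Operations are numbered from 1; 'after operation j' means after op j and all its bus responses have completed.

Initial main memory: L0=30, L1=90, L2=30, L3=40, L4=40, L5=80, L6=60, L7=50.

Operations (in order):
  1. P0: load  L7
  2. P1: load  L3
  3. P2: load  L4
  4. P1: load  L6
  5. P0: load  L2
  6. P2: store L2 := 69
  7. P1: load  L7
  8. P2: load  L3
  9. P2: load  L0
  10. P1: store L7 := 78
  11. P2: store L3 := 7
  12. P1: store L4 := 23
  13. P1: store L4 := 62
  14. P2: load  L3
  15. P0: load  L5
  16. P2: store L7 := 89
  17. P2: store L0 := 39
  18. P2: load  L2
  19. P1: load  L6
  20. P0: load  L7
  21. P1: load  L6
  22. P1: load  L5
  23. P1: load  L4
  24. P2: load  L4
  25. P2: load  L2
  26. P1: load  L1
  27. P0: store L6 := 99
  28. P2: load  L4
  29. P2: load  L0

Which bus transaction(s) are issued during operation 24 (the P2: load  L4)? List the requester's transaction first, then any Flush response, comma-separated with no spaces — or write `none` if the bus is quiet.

  op1 P0: load  L7 → S/I/I on L7; bus BusRd; mem=50
  op2 P1: load  L3 → I/S/I on L3; bus BusRd; mem=40
  op3 P2: load  L4 → I/I/S on L4; bus BusRd; mem=40
  op4 P1: load  L6 → I/S/I on L6; bus BusRd; mem=60
  op5 P0: load  L2 → S/I/I on L2; bus BusRd; mem=30
  op6 P2: store L2 := 69 → I/I/M on L2; bus BusRdX; mem=30
  op7 P1: load  L7 → S/S/I on L7; bus BusRd; mem=50
  op8 P2: load  L3 → I/S/S on L3; bus BusRd; mem=40
  op9 P2: load  L0 → I/I/S on L0; bus BusRd; mem=30
  op10 P1: store L7 := 78 → I/M/I on L7; bus BusRdX; mem=50
  op11 P2: store L3 := 7 → I/I/M on L3; bus BusRdX; mem=40
  op12 P1: store L4 := 23 → I/M/I on L4; bus BusRdX; mem=40
  op13 P1: store L4 := 62 → I/M/I on L4; bus (none); mem=40
  op14 P2: load  L3 → I/I/M on L3; bus (none); mem=40
  op15 P0: load  L5 → S/I/I on L5; bus BusRd; mem=80
  op16 P2: store L7 := 89 → I/I/M on L7; bus BusRdX Flush; mem=78
  op17 P2: store L0 := 39 → I/I/M on L0; bus BusRdX; mem=30
  op18 P2: load  L2 → I/I/M on L2; bus (none); mem=30
  op19 P1: load  L6 → I/S/I on L6; bus (none); mem=60
  op20 P0: load  L7 → S/I/S on L7; bus BusRd Flush; mem=89
  op21 P1: load  L6 → I/S/I on L6; bus (none); mem=60
  op22 P1: load  L5 → S/S/I on L5; bus BusRd; mem=80
  op23 P1: load  L4 → I/M/I on L4; bus (none); mem=40
  op24 P2: load  L4 → I/S/S on L4; bus BusRd Flush; mem=62
  op25 P2: load  L2 → I/I/M on L2; bus (none); mem=30
  op26 P1: load  L1 → I/S/I on L1; bus BusRd; mem=90
  op27 P0: store L6 := 99 → M/I/I on L6; bus BusRdX; mem=60
  op28 P2: load  L4 → I/S/S on L4; bus (none); mem=62
  op29 P2: load  L0 → I/I/M on L0; bus (none); mem=30

bus = BusRd,Flush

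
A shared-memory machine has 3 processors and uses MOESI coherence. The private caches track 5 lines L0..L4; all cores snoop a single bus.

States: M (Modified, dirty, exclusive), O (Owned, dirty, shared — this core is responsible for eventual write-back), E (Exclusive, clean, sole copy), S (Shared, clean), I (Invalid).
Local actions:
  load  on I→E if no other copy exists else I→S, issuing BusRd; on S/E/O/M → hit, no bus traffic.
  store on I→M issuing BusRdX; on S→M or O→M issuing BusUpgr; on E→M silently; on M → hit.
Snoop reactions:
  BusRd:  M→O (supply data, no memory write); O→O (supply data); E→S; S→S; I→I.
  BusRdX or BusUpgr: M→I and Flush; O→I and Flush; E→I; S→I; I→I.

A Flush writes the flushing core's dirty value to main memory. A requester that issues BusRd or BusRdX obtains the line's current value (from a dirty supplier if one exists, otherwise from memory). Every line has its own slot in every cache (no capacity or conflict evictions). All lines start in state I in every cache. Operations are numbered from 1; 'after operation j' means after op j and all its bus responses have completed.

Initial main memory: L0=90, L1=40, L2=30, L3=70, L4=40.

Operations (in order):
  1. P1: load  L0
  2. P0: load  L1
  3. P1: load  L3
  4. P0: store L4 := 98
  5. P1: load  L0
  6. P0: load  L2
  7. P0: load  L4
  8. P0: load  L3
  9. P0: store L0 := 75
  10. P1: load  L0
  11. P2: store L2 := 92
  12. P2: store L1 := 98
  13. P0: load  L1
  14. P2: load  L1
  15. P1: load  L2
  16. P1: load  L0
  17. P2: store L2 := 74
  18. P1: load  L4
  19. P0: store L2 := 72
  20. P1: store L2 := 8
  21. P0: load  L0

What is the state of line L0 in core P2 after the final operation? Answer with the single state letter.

step 1: P1: load  L0  ⟶  IEI  (L0)  txn=BusRd  M[L0]=90
step 2: P0: load  L1  ⟶  EII  (L1)  txn=BusRd  M[L1]=40
step 3: P1: load  L3  ⟶  IEI  (L3)  txn=BusRd  M[L3]=70
step 4: P0: store L4 := 98  ⟶  MII  (L4)  txn=BusRdX  M[L4]=40
step 5: P1: load  L0  ⟶  IEI  (L0)  txn=∅  M[L0]=90
step 6: P0: load  L2  ⟶  EII  (L2)  txn=BusRd  M[L2]=30
step 7: P0: load  L4  ⟶  MII  (L4)  txn=∅  M[L4]=40
step 8: P0: load  L3  ⟶  SSI  (L3)  txn=BusRd  M[L3]=70
step 9: P0: store L0 := 75  ⟶  MII  (L0)  txn=BusRdX  M[L0]=90
step 10: P1: load  L0  ⟶  OSI  (L0)  txn=BusRd  M[L0]=90
step 11: P2: store L2 := 92  ⟶  IIM  (L2)  txn=BusRdX  M[L2]=30
step 12: P2: store L1 := 98  ⟶  IIM  (L1)  txn=BusRdX  M[L1]=40
step 13: P0: load  L1  ⟶  SIO  (L1)  txn=BusRd  M[L1]=40
step 14: P2: load  L1  ⟶  SIO  (L1)  txn=∅  M[L1]=40
step 15: P1: load  L2  ⟶  ISO  (L2)  txn=BusRd  M[L2]=30
step 16: P1: load  L0  ⟶  OSI  (L0)  txn=∅  M[L0]=90
step 17: P2: store L2 := 74  ⟶  IIM  (L2)  txn=BusUpgr  M[L2]=30
step 18: P1: load  L4  ⟶  OSI  (L4)  txn=BusRd  M[L4]=40
step 19: P0: store L2 := 72  ⟶  MII  (L2)  txn=BusRdX+Flush  M[L2]=74
step 20: P1: store L2 := 8  ⟶  IMI  (L2)  txn=BusRdX+Flush  M[L2]=72
step 21: P0: load  L0  ⟶  OSI  (L0)  txn=∅  M[L0]=90

state = I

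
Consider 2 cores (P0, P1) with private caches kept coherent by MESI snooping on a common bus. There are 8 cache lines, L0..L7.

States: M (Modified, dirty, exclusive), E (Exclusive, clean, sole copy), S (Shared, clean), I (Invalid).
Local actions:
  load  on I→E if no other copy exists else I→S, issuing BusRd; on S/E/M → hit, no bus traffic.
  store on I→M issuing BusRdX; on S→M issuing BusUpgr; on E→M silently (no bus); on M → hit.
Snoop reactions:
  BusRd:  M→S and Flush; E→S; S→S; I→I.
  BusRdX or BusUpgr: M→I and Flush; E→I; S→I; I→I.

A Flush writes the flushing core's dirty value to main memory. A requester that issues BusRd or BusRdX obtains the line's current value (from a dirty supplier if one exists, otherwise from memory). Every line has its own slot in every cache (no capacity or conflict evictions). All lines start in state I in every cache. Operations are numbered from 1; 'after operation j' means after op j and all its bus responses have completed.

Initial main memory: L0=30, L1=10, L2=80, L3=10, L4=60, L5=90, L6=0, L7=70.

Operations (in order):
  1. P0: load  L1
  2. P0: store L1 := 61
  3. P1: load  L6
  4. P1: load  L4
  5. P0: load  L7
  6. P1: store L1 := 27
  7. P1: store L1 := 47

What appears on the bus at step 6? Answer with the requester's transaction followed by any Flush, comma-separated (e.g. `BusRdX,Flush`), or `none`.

[1] P0: load  L1 | P0:E(10), P1:I | bus: BusRd
[2] P0: store L1 := 61 | P0:M(61), P1:I | bus: none
[3] P1: load  L6 | P0:I, P1:E(0) | bus: BusRd
[4] P1: load  L4 | P0:I, P1:E(60) | bus: BusRd
[5] P0: load  L7 | P0:E(70), P1:I | bus: BusRd
[6] P1: store L1 := 27 | P0:I, P1:M(27) | bus: BusRdX,Flush
[7] P1: store L1 := 47 | P0:I, P1:M(47) | bus: none

bus = BusRdX,Flush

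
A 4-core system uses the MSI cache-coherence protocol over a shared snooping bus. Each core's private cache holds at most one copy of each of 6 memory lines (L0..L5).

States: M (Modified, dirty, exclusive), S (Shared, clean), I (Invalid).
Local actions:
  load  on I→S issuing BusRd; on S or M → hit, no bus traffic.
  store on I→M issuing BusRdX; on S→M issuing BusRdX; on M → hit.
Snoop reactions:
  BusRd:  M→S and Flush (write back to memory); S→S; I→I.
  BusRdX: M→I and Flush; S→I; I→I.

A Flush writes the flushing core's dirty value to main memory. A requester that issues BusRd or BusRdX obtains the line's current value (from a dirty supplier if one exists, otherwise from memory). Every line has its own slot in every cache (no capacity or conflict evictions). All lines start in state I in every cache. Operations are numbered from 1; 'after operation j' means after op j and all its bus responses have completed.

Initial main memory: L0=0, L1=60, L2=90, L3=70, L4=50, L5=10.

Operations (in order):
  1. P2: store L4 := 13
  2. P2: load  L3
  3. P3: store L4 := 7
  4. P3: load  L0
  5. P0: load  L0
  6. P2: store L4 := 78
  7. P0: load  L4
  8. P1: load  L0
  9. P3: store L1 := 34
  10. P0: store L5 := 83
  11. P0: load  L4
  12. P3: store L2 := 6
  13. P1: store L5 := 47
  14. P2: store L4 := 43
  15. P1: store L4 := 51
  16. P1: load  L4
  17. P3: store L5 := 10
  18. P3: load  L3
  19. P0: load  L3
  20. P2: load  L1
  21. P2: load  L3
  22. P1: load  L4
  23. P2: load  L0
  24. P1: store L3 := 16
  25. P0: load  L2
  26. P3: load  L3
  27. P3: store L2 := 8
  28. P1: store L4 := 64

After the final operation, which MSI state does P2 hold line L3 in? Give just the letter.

  op1 P2: store L4 := 13 → I/I/M/I on L4; bus BusRdX; mem=50
  op2 P2: load  L3 → I/I/S/I on L3; bus BusRd; mem=70
  op3 P3: store L4 := 7 → I/I/I/M on L4; bus BusRdX Flush; mem=13
  op4 P3: load  L0 → I/I/I/S on L0; bus BusRd; mem=0
  op5 P0: load  L0 → S/I/I/S on L0; bus BusRd; mem=0
  op6 P2: store L4 := 78 → I/I/M/I on L4; bus BusRdX Flush; mem=7
  op7 P0: load  L4 → S/I/S/I on L4; bus BusRd Flush; mem=78
  op8 P1: load  L0 → S/S/I/S on L0; bus BusRd; mem=0
  op9 P3: store L1 := 34 → I/I/I/M on L1; bus BusRdX; mem=60
  op10 P0: store L5 := 83 → M/I/I/I on L5; bus BusRdX; mem=10
  op11 P0: load  L4 → S/I/S/I on L4; bus (none); mem=78
  op12 P3: store L2 := 6 → I/I/I/M on L2; bus BusRdX; mem=90
  op13 P1: store L5 := 47 → I/M/I/I on L5; bus BusRdX Flush; mem=83
  op14 P2: store L4 := 43 → I/I/M/I on L4; bus BusRdX; mem=78
  op15 P1: store L4 := 51 → I/M/I/I on L4; bus BusRdX Flush; mem=43
  op16 P1: load  L4 → I/M/I/I on L4; bus (none); mem=43
  op17 P3: store L5 := 10 → I/I/I/M on L5; bus BusRdX Flush; mem=47
  op18 P3: load  L3 → I/I/S/S on L3; bus BusRd; mem=70
  op19 P0: load  L3 → S/I/S/S on L3; bus BusRd; mem=70
  op20 P2: load  L1 → I/I/S/S on L1; bus BusRd Flush; mem=34
  op21 P2: load  L3 → S/I/S/S on L3; bus (none); mem=70
  op22 P1: load  L4 → I/M/I/I on L4; bus (none); mem=43
  op23 P2: load  L0 → S/S/S/S on L0; bus BusRd; mem=0
  op24 P1: store L3 := 16 → I/M/I/I on L3; bus BusRdX; mem=70
  op25 P0: load  L2 → S/I/I/S on L2; bus BusRd Flush; mem=6
  op26 P3: load  L3 → I/S/I/S on L3; bus BusRd Flush; mem=16
  op27 P3: store L2 := 8 → I/I/I/M on L2; bus BusRdX; mem=6
  op28 P1: store L4 := 64 → I/M/I/I on L4; bus (none); mem=43

state = I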